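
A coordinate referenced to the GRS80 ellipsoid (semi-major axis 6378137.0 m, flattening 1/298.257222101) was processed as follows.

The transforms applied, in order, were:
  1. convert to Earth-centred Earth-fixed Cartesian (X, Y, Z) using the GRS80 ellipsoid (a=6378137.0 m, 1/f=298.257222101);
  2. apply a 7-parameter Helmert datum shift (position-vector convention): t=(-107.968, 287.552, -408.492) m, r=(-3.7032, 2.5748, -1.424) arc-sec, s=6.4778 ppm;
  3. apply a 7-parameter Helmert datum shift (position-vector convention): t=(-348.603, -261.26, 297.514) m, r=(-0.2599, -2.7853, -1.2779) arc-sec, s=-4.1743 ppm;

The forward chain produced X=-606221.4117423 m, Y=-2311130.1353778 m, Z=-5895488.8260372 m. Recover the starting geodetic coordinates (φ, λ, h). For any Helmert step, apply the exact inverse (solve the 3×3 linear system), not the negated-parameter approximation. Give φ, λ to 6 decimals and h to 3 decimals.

start: X=-606221.4117, Y=-2311130.1354, Z=-5895488.8260 m
→ Helmert⁻¹: X=-605940.6351, Y=-2310874.8468, Z=-5895805.6804
→ Helmert⁻¹: X=-605739.1955, Y=-2311045.7656, Z=-5895408.0525
→ geod (Bowring, a=6378137.000): φ=-68.07338100°, λ=-104.68718800°, h=1351.6600 m

φ=-68.073381°, λ=-104.687188°, h=1351.660 m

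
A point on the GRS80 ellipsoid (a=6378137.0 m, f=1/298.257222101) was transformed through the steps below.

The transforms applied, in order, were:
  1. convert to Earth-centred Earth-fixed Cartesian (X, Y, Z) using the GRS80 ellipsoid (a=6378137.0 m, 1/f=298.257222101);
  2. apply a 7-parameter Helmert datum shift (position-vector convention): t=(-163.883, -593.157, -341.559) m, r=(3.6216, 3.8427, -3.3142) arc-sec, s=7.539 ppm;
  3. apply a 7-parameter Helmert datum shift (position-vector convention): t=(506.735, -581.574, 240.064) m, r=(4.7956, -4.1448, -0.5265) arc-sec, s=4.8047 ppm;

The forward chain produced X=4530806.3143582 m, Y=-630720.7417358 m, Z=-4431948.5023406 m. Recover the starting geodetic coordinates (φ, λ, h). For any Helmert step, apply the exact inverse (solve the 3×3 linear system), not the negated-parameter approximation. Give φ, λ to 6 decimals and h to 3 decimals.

φ=-44.287799°, λ=-7.912259°, h=1051.002 m

start: X=4530806.3144, Y=-630720.7417, Z=-4431948.5023 m
→ Helmert⁻¹: X=4530190.3574, Y=-630227.6251, Z=-4432243.6507
→ Helmert⁻¹: X=4530412.7668, Y=-629634.7411, Z=-4431773.2234
→ geod (Bowring, a=6378137.000): φ=-44.28779900°, λ=-7.91225900°, h=1051.0020 m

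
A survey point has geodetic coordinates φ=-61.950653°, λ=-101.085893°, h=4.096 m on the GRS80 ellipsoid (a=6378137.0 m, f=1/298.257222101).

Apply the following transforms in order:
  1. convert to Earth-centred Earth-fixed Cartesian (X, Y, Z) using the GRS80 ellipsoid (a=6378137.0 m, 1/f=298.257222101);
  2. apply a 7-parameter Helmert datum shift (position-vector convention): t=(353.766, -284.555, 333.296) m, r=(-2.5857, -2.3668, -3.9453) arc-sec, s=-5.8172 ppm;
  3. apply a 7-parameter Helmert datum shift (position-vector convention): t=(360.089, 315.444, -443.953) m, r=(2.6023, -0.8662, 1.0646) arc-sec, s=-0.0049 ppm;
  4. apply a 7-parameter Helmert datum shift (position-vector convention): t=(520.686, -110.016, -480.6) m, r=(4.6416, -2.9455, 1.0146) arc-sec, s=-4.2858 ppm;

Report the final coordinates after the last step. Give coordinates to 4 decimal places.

X=-576815.9662 m, Y=-2950860.8000 m, Z=-5606553.4478 m

start: φ=-61.950653°, λ=-101.085893°, h=4.096 m
→ ECEF (a=6378137.000, f=1/298.257222101): X=-578197.5727, Y=-2950943.3362, Z=-5605934.9028
→ Helmert 7p (PV): X=-577832.5613, Y=-2951269.9403, Z=-5605538.6381
→ Helmert 7p (PV): X=-577433.6968, Y=-2950886.7430, Z=-5606022.2244
→ Helmert 7p (PV): X=-576815.9662, Y=-2950860.8000, Z=-5606553.4478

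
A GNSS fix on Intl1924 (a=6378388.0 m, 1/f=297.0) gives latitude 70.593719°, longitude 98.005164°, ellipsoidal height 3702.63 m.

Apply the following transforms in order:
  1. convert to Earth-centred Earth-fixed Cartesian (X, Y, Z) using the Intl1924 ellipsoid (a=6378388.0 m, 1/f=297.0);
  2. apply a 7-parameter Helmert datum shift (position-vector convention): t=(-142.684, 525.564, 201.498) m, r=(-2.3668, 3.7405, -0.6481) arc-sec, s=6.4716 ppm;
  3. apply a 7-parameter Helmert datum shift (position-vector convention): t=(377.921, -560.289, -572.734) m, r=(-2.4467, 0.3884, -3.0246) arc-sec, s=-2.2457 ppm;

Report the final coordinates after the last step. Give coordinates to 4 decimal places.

start: φ=70.593719°, λ=98.005164°, h=3702.630 m
→ ECEF (a=6378388.000, f=1/297.0): X=-296198.2346, Y=2106182.5599, Z=5997005.3718
→ Helmert 7p (PV): X=-296227.4645, Y=2106791.4985, Z=5997226.8837
→ Helmert 7p (PV): X=-295806.6922, Y=2106301.9606, Z=5996616.2490

X=-295806.6922 m, Y=2106301.9606 m, Z=5996616.2490 m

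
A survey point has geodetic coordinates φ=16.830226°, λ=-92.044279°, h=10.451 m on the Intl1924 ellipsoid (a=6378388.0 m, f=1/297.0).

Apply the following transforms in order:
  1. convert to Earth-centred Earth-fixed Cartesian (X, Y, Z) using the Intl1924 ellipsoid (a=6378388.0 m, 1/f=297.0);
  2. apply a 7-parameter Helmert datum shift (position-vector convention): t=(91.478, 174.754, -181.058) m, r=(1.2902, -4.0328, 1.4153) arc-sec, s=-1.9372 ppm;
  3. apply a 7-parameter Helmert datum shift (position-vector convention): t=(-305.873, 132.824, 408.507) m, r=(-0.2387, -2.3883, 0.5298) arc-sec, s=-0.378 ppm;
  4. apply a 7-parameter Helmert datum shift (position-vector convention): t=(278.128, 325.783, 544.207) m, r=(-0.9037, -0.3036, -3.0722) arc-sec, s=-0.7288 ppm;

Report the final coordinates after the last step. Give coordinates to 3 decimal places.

start: φ=16.830226°, λ=-92.044279°, h=10.451 m
→ ECEF (a=6378388.000, f=1/297.0): X=-217844.7565, Y=-6103026.1774, Z=1834882.8127
→ Helmert 7p (PV): X=-217746.8550, Y=-6102852.5727, Z=1834655.7662
→ Helmert 7p (PV): X=-218058.2133, Y=-6102715.8779, Z=1835068.1210
→ Helmert 7p (PV): X=-217873.5240, Y=-6102374.3595, Z=1835637.4072

X=-217873.524 m, Y=-6102374.359 m, Z=1835637.407 m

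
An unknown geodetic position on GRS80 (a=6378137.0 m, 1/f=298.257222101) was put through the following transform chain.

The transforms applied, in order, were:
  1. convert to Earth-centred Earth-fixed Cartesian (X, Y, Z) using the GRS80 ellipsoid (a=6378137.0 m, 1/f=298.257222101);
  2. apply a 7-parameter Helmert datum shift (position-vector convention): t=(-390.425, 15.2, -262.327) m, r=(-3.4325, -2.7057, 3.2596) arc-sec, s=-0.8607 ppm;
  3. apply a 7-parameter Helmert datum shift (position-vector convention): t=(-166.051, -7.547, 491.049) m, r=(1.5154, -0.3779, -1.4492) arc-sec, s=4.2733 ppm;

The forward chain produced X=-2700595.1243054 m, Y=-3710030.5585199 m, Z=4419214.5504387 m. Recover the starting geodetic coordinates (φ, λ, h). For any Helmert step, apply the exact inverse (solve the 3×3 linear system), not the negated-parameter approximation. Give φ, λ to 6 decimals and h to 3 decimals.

φ=44.113994°, λ=-126.045378°, h=2560.647 m

start: X=-2700595.1243, Y=-3710030.5585, Z=4419214.5504 m
→ Helmert⁻¹: X=-2700383.3719, Y=-3709993.6664, Z=4418736.8232
→ Helmert⁻¹: X=-2699995.9341, Y=-3710042.9288, Z=4418976.6315
→ geod (Bowring, a=6378137.000): φ=44.11399400°, λ=-126.04537800°, h=2560.6470 m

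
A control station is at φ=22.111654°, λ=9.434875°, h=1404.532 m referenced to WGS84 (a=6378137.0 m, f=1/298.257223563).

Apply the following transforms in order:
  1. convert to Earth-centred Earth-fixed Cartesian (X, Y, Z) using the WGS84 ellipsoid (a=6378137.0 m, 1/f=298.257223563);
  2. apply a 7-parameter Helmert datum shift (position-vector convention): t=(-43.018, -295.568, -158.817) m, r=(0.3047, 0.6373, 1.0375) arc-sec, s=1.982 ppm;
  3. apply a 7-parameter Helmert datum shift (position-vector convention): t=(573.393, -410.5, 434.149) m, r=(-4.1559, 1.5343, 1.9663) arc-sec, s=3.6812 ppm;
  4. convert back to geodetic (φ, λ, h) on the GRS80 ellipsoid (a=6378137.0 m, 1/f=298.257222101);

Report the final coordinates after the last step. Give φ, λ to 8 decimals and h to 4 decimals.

φ=22.11179731°, λ=9.42850447°, h=1921.6073 m

start: φ=22.111654°, λ=9.434875°, h=1404.532 m
→ ECEF (a=6378137.000, f=1/298.257223563): X=5833154.2659, Y=969320.6478, Z=2386400.3542
→ Helmert 7p (PV): X=5833125.3069, Y=969052.8162, Z=2386229.6761
→ Helmert 7p (PV): X=5833728.6849, Y=968749.5690, Z=2386609.6945
→ geod (Bowring, a=6378137.000): φ=22.11179731°, λ=9.42850447°, h=1921.6073 m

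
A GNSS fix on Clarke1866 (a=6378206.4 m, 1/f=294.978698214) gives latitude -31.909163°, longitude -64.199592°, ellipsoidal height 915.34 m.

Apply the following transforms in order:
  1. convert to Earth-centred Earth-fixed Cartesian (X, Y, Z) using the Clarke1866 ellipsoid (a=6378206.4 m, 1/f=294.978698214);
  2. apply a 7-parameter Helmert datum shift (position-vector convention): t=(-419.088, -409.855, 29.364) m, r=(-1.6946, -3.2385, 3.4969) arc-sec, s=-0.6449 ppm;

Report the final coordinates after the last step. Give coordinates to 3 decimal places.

start: φ=-31.909163°, λ=-64.199592°, h=915.340 m
→ ECEF (a=6378206.400, f=1/294.978698214): X=2359109.7888, Y=-4879964.3045, Z=-3352189.6854
→ Helmert 7p (PV): X=2358824.5433, Y=-4880358.5578, Z=-3352081.0279

X=2358824.543 m, Y=-4880358.558 m, Z=-3352081.028 m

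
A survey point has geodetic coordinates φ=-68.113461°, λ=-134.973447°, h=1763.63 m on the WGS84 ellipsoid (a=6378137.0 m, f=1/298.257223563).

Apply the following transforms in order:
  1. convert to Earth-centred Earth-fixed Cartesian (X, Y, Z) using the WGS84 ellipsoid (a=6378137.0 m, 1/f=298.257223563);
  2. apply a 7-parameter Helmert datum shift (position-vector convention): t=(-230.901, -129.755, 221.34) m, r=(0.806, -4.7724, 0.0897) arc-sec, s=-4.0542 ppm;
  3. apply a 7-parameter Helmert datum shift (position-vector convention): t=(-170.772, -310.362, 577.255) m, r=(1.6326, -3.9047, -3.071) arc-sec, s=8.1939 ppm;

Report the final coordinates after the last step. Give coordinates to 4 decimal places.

X=-1685935.0934 m, Y=-1687666.3579 m, Z=-5896775.2479 m

start: φ=-68.113461°, λ=-134.973447°, h=1763.630 m
→ ECEF (a=6378137.000, f=1/298.257223563): X=-1685750.1410, Y=-1687313.3444, Z=-5897458.5639
→ Helmert 7p (PV): X=-1685837.0234, Y=-1687413.9470, Z=-5897258.9112
→ Helmert 7p (PV): X=-1685935.0934, Y=-1687666.3579, Z=-5896775.2479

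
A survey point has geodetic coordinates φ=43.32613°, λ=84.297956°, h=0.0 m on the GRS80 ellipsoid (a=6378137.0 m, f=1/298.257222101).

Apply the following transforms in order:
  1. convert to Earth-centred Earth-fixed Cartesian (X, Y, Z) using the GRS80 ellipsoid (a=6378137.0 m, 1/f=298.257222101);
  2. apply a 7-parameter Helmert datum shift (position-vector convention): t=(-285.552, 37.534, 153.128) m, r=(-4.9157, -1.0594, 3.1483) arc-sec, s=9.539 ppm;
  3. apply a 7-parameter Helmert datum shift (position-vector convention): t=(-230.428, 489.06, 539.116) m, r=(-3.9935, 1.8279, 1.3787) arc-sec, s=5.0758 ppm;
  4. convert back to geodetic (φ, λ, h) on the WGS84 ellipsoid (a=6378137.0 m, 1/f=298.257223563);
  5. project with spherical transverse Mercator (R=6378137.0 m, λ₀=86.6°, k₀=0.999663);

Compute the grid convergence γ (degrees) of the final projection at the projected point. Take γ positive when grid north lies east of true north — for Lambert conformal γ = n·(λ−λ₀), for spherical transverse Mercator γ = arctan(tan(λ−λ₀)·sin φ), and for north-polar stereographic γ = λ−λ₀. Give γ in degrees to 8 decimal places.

start: φ=43.326130°, λ=84.297956°, h=0.000 m
→ ECEF (a=6378137.000, f=1/298.257222101): X=461720.5344, Y=4624173.9952, Z=4353929.4860
→ Helmert 7p (PV): X=461346.4430, Y=4624366.4505, Z=4354016.3133
→ Helmert 7p (PV): X=461126.0318, Y=4624966.3652, Z=4354483.9080
→ geod (Bowring, a=6378137.000): φ=43.32525542°, λ=84.30621879°, h=911.0491 m
→ into tm (λ₀=86.6°): φ=43.32525542°, λ−λ₀=-2.29378121°
convergence γ = -1.57429798°

-1.57429798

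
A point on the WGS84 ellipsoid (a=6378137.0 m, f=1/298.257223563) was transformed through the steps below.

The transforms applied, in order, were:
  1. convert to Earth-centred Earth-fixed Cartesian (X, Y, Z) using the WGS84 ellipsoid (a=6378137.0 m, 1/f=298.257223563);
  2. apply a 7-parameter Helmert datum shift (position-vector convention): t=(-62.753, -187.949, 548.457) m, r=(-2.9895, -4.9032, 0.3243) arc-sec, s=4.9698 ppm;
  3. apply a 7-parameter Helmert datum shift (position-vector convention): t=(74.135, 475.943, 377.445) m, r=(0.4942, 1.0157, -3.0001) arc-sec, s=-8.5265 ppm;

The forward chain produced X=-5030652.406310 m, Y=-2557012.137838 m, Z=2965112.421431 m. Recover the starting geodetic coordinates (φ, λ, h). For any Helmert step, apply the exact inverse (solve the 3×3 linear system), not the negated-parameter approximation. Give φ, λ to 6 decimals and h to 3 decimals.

φ=27.870210°, λ=-153.052510°, h=990.100 m

start: X=-5030652.4063, Y=-2557012.1378, Z=2965112.4214 m
→ Helmert⁻¹: X=-5030746.8356, Y=-2557575.9558, Z=2964741.6106
→ Helmert⁻¹: X=-5030592.6376, Y=-2557410.3503, Z=2964260.9406
→ geod (Bowring, a=6378137.000): φ=27.87021000°, λ=-153.05251000°, h=990.1000 m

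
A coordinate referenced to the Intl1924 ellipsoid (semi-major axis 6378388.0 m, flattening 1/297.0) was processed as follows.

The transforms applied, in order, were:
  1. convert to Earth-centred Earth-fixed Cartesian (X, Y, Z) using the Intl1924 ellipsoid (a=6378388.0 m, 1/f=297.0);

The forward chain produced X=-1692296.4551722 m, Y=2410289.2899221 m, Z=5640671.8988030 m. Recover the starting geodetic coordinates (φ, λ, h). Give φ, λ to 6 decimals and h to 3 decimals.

φ=62.588654°, λ=125.073208°, h=1723.818 m

start: X=-1692296.4552, Y=2410289.2899, Z=5640671.8988 m
→ geod (Bowring, a=6378388.000): φ=62.58865400°, λ=125.07320800°, h=1723.8180 m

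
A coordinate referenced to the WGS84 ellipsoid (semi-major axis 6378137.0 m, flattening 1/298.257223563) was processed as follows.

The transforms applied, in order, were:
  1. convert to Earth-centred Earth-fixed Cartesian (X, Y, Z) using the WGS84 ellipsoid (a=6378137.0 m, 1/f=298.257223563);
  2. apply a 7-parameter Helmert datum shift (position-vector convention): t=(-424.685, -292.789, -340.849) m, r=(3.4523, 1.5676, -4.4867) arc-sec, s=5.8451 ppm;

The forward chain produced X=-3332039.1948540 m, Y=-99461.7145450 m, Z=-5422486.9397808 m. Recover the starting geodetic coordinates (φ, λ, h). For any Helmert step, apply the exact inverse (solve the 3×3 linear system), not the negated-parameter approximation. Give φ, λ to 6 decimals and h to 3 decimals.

start: X=-3332039.1949, Y=-99461.7145, Z=-5422486.9398 m
→ Helmert⁻¹: X=-3331551.6678, Y=-99331.5658, Z=-5422138.0550
→ geod (Bowring, a=6378137.000): φ=-58.59199800°, λ=-178.29220900°, h=2047.8560 m

φ=-58.591998°, λ=-178.292209°, h=2047.856 m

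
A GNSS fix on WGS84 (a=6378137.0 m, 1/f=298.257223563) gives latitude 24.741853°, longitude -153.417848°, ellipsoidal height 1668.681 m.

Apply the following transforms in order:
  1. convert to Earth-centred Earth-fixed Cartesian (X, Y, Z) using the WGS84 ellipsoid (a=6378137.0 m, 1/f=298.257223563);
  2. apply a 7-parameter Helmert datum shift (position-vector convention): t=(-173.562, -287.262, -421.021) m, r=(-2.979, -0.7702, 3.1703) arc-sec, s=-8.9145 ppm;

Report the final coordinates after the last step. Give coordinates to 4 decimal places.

start: φ=24.741853°, λ=-153.417848°, h=1668.681 m
→ ECEF (a=6378137.000, f=1/298.257223563): X=-5184717.6898, Y=-2594293.4589, Z=2653829.6742
→ Helmert 7p (PV): X=-5184815.0680, Y=-2594598.9549, Z=2653403.1039

X=-5184815.0680 m, Y=-2594598.9549 m, Z=2653403.1039 m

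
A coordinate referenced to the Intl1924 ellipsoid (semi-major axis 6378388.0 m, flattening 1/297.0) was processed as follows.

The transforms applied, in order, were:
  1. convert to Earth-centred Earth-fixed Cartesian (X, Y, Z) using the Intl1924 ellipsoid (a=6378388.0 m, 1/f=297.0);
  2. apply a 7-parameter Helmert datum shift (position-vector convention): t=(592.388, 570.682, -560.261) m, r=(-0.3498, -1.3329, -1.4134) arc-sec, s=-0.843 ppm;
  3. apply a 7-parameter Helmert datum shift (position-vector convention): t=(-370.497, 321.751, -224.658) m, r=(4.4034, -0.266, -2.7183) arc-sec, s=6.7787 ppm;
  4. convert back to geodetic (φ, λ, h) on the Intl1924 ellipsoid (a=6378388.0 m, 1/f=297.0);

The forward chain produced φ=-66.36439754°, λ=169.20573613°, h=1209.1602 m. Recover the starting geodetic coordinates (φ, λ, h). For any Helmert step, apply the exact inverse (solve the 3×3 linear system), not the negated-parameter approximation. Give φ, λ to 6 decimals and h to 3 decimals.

φ=-66.360933°, λ=169.230093°, h=472.731 m

start: φ=-66.364398°, λ=169.205736°, h=1209.160 m
→ ECEF (a=6378388.000, f=1/297.0): X=-2519558.2793, Y=480370.0288, Z=-5821597.2318
→ Helmert⁻¹: X=-2519184.5371, Y=479887.5486, Z=-5821340.1087
→ Helmert⁻¹: X=-2519819.9479, Y=479309.8752, Z=-5820767.6585
→ geod (Bowring, a=6378388.000): φ=-66.36093300°, λ=169.23009300°, h=472.7310 m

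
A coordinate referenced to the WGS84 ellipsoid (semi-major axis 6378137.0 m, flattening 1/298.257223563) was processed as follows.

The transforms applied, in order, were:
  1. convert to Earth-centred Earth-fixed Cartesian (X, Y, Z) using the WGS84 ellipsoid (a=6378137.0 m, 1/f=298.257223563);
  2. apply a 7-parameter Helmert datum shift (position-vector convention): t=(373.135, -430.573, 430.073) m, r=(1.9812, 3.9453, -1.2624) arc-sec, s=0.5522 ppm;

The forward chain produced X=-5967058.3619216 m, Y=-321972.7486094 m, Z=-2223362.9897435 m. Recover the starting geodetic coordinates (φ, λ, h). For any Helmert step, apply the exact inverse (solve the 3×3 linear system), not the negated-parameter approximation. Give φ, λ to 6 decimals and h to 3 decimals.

start: X=-5967058.3619, Y=-321972.7486, Z=-2223362.9897 m
→ Helmert⁻¹: X=-5967383.6960, Y=-321599.8810, Z=-2223902.8860
→ geod (Bowring, a=6378137.000): φ=-20.53816000°, λ=-176.91514600°, h=904.1330 m

φ=-20.538160°, λ=-176.915146°, h=904.133 m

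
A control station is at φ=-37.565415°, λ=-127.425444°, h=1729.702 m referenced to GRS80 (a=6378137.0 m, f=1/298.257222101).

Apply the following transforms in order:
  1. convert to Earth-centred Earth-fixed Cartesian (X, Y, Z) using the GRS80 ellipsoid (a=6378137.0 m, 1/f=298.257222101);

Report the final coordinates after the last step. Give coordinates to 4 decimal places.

X=-3077144.1061 m, Y=-4021035.3559 m, Z=-3868376.0657 m

start: φ=-37.565415°, λ=-127.425444°, h=1729.702 m
→ ECEF (a=6378137.000, f=1/298.257222101): X=-3077144.1061, Y=-4021035.3559, Z=-3868376.0657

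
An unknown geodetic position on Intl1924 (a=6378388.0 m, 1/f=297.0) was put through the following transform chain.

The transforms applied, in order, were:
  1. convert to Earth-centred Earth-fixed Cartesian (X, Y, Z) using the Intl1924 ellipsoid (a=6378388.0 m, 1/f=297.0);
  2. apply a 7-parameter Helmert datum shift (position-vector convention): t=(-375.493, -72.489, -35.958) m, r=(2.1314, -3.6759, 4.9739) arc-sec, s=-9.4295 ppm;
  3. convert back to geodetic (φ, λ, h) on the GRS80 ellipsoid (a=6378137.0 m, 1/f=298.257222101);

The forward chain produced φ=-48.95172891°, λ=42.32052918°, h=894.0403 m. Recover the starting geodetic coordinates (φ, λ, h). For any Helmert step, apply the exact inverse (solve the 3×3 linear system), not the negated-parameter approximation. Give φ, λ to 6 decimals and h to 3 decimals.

start: φ=-48.951729°, λ=42.320529°, h=894.040 m
→ ECEF (a=6378137.000, f=1/298.257222101): X=3103272.6652, Y=2825794.0605, Z=-4787709.4365
→ Helmert⁻¹: X=3103660.2407, Y=2825768.8803, Z=-4787803.1350
→ geod (Bowring, a=6378388.000): φ=-48.95126800°, λ=42.31671300°, h=942.6560 m

φ=-48.951268°, λ=42.316713°, h=942.656 m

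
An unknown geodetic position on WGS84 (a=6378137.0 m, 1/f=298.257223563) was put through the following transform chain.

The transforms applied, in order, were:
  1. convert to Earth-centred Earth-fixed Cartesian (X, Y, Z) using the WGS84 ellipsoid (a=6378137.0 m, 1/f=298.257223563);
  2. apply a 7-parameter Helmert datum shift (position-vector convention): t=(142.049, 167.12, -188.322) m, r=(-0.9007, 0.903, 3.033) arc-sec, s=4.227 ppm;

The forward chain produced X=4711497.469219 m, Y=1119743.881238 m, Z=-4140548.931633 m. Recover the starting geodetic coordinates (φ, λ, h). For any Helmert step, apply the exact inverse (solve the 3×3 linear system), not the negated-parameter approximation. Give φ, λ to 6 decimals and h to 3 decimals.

start: X=4711497.4692, Y=1119743.8812, Z=-4140548.9316 m
→ Helmert⁻¹: X=4711370.0930, Y=1119520.8305, Z=-4140317.5940
→ geod (Bowring, a=6378137.000): φ=-40.72010800°, λ=13.36678500°, h=2149.4880 m

φ=-40.720108°, λ=13.366785°, h=2149.488 m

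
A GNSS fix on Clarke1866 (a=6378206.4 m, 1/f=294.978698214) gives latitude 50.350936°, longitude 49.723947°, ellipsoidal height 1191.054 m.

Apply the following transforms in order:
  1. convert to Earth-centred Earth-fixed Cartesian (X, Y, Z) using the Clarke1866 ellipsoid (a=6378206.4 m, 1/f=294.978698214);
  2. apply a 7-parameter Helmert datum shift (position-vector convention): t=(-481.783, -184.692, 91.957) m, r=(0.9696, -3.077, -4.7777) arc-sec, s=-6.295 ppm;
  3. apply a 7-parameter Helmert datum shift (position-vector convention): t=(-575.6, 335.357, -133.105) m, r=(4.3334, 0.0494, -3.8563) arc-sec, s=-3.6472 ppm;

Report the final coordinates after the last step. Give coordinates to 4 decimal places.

X=2635787.1159 m, Y=3111741.6170 m, Z=4888530.5636 m

start: φ=50.350936°, λ=49.723947°, h=1191.054 m
→ ECEF (a=6378206.400, f=1/294.978698214): X=2636812.2142, Y=3111857.9372, Z=4888501.6125
→ Helmert 7p (PV): X=2636312.9870, Y=3111569.6006, Z=4888616.7593
→ Helmert 7p (PV): X=2635787.1159, Y=3111741.6170, Z=4888530.5636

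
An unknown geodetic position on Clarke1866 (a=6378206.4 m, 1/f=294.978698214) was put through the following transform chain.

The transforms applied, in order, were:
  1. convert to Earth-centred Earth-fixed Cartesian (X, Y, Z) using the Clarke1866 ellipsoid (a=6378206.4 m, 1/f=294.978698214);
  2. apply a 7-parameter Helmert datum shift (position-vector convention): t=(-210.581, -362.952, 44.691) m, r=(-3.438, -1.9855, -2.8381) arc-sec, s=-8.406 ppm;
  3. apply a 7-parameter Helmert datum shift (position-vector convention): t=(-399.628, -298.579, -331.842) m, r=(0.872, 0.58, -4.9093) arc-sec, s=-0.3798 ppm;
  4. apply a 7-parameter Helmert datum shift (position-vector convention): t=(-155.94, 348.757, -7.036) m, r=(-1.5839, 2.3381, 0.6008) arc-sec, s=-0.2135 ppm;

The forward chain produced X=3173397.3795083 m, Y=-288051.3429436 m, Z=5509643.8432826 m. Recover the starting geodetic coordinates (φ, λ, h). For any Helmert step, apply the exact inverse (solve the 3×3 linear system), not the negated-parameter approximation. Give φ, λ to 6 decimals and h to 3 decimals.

φ=60.121552°, λ=-5.179757°, h=3410.945 m

start: X=3173397.3795, Y=-288051.3429, Z=5509643.8433 m
→ Helmert⁻¹: X=3173490.7022, Y=-288451.7138, Z=5509685.8135
→ Helmert⁻¹: X=3173882.8979, Y=-288054.4087, Z=5510029.8906
→ Helmert⁻¹: X=3174177.1588, Y=-287742.0400, Z=5509996.1664
→ geod (Bowring, a=6378206.400): φ=60.12155200°, λ=-5.17975700°, h=3410.9450 m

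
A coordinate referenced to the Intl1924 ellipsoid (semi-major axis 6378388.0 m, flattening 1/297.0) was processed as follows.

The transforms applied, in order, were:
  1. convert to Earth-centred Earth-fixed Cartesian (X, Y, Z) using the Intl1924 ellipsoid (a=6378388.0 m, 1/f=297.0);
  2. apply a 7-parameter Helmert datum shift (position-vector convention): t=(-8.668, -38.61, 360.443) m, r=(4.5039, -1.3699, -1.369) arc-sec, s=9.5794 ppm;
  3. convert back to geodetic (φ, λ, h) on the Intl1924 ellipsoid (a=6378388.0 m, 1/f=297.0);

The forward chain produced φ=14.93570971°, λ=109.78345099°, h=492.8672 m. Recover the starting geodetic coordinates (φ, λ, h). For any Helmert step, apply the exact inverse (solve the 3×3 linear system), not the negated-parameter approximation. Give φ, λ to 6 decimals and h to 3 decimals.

start: φ=14.935710°, λ=109.783451°, h=492.867 m
→ ECEF (a=6378388.000, f=1/297.0): X=-2086559.5038, Y=5800898.5334, Z=1633374.2028
→ Helmert⁻¹: X=-2086558.5046, Y=5800903.3807, Z=1632885.3087
→ geod (Bowring, a=6378388.000): φ=14.93143100°, λ=109.78342700°, h=370.9600 m

φ=14.931431°, λ=109.783427°, h=370.960 m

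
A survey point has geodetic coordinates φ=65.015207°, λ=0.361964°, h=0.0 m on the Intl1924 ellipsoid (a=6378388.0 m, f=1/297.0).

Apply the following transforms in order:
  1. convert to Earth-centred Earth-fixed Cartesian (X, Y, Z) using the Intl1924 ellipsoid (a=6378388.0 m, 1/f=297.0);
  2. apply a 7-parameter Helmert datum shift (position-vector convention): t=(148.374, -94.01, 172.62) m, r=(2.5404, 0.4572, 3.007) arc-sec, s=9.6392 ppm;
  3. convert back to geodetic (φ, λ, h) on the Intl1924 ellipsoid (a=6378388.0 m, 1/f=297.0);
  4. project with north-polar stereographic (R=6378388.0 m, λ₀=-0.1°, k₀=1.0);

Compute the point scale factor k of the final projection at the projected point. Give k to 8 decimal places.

1.04908953

start: φ=65.015207°, λ=0.361964°, h=0.000 m
→ ECEF (a=6378388.000, f=1/297.0): X=2701506.0830, Y=17066.8933, Z=5758556.0697
→ Helmert 7p (PV): X=2701693.0129, Y=16941.5075, Z=5758778.4196
→ geod (Bowring, a=6378388.000): φ=65.01453614°, λ=0.35927996°, h=280.1630 m
→ into stereo (λ₀=-0.1°): φ=65.01453614°, λ−λ₀=0.45927996°
scale k = 1.04908953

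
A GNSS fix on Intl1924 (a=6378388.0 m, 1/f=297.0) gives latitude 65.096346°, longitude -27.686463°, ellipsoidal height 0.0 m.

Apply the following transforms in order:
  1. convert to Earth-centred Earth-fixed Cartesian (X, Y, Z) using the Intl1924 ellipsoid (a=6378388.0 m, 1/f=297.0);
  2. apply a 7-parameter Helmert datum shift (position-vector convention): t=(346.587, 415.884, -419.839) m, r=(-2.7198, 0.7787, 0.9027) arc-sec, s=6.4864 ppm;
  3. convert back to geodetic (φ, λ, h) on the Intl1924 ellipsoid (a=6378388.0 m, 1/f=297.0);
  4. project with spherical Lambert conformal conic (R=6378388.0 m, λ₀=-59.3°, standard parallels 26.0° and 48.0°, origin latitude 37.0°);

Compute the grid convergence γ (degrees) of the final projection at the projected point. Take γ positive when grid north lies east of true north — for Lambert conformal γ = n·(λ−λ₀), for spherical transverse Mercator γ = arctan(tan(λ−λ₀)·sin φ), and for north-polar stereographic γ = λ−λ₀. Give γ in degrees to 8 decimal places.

19.15270488

start: φ=65.096346°, λ=-27.686463°, h=0.000 m
→ ECEF (a=6378388.000, f=1/297.0): X=2384976.8673, Y=-1251422.1327, Z=5762371.4635
→ Helmert 7p (PV): X=2385366.1555, Y=-1250927.9453, Z=5761996.4990
→ geod (Bowring, a=6378388.000): φ=65.09399289°, λ=-27.67330662°, h=-291.5960 m
→ into lcc (λ₀=-59.3°): φ=65.09399289°, λ−λ₀=31.62669338°
convergence γ = 19.15270488°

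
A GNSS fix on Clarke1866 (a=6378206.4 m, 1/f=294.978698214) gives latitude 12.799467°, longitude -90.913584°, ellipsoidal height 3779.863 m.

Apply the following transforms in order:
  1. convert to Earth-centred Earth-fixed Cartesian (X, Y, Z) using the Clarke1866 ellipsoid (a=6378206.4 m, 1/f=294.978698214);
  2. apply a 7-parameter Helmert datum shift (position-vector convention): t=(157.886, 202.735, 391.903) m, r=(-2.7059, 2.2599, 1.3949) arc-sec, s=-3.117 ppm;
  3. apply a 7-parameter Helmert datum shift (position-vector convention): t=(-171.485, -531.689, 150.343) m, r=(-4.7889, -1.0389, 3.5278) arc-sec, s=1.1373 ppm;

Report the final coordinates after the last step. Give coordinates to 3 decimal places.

X=-99101.297 m, Y=-6223913.005 m, Z=1405296.663 m

start: φ=12.799467°, λ=-90.913584°, h=3779.863 m
→ ECEF (a=6378206.400, f=1/294.978698214): X=-99244.7350, Y=-6223645.0529, Z=1404530.4726
→ Helmert 7p (PV): X=-99029.0629, Y=-6223405.1646, Z=1405000.7301
→ Helmert 7p (PV): X=-99101.2966, Y=-6223913.0049, Z=1405296.6627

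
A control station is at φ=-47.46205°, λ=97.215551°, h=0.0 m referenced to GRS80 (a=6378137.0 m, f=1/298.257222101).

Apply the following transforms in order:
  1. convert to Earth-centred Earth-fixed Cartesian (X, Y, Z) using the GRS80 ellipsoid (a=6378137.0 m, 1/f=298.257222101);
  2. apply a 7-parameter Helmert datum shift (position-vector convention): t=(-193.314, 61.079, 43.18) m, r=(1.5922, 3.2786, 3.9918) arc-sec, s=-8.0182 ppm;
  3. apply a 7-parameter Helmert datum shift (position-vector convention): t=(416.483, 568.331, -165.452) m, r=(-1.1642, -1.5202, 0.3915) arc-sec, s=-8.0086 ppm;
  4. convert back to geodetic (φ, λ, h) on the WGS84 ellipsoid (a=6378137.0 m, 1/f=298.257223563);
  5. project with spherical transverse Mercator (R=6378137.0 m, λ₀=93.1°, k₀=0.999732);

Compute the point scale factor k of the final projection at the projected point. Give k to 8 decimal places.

start: φ=-47.462050°, λ=97.215551°, h=0.000 m
→ ECEF (a=6378137.000, f=1/298.257222101): X=-542600.0910, Y=4285766.8317, Z=-4676646.2053
→ Helmert 7p (PV): X=-542946.3303, Y=4285819.1455, Z=-4676523.8200
→ Helmert 7p (PV): X=-542499.1674, Y=4286325.7275, Z=-4676680.0110
→ geod (Bowring, a=6378137.000): φ=-47.45866509°, λ=97.21329229°, h=391.2172 m
→ into tm (λ₀=93.1°): φ=-47.45866509°, λ−λ₀=4.11329229°
scale k = 1.00090976

1.00090976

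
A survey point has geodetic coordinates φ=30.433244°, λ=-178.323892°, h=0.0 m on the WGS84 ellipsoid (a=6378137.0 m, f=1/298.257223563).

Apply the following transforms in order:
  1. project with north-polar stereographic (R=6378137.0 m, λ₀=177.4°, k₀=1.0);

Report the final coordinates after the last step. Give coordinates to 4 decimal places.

E=544359.3745 m, N=-7280350.5213 m

start: φ=30.433244°, λ=-178.323892°, h=0.000 m
→ stereo (R=6378137.0, λ₀=177.4°): E=544359.3745, N=-7280350.5213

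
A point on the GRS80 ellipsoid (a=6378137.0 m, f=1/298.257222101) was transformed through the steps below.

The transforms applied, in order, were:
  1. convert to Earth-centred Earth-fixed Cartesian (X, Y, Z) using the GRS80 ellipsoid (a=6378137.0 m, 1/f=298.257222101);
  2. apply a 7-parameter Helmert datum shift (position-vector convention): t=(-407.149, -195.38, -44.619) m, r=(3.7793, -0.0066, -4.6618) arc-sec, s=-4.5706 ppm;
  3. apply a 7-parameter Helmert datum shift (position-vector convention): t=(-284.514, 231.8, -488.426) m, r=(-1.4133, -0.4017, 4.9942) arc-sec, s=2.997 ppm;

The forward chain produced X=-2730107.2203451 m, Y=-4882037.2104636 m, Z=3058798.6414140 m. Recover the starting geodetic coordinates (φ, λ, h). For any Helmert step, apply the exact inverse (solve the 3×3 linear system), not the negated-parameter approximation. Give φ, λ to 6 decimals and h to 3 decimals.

φ=28.840205°, λ=-119.208412°, h=2070.747 m

start: X=-2730107.2203, Y=-4882037.2105, Z=3058798.6414 m
→ Helmert⁻¹: X=-2729926.7780, Y=-4882209.2414, Z=3059249.7630
→ Helmert⁻¹: X=-2729421.6675, Y=-4882041.8070, Z=3059397.9037
→ geod (Bowring, a=6378137.000): φ=28.84020500°, λ=-119.20841200°, h=2070.7470 m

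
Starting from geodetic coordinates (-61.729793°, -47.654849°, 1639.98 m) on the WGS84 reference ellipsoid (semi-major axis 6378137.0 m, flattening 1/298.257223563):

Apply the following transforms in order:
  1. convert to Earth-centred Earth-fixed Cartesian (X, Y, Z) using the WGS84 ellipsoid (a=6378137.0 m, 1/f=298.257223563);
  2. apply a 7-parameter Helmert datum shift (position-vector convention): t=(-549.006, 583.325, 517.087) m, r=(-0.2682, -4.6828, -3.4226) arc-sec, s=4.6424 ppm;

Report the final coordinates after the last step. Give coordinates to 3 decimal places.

X=2040226.837 m, Y=-2238595.090 m, Z=-5595219.515 m

start: φ=-61.729793°, λ=-47.654849°, h=1639.980 m
→ ECEF (a=6378137.000, f=1/298.257223563): X=2040676.4837, Y=-2239126.8825, Z=-5595759.8649
→ Helmert 7p (PV): X=2040226.8371, Y=-2238595.0900, Z=-5595219.5148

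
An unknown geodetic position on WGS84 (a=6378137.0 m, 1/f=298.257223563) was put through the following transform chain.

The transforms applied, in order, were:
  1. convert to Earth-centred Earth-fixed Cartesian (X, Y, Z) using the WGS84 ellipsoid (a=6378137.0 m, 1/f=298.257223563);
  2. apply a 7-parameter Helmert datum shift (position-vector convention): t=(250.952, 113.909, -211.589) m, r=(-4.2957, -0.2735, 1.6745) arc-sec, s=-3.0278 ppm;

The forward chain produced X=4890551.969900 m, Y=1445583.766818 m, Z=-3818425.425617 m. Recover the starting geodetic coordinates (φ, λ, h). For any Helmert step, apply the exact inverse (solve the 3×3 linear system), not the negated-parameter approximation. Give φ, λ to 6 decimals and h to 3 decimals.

φ=-37.008565°, λ=16.466976°, h=82.297 m

start: X=4890551.9699, Y=1445583.7668, Z=-3818425.4256 m
→ Helmert⁻¹: X=4890322.4970, Y=1445514.0522, Z=-3818201.7774
→ geod (Bowring, a=6378137.000): φ=-37.00856500°, λ=16.46697600°, h=82.2970 m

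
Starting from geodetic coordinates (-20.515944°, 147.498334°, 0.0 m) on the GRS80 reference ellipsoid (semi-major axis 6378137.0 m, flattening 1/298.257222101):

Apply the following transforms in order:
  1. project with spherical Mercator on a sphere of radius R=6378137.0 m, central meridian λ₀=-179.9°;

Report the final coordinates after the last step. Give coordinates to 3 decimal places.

E=-3629200.858 m, N=-2334252.788 m

start: φ=-20.515944°, λ=147.498334°, h=0.000 m
→ merc (R=6378137.0, λ₀=-179.9°): E=-3629200.8581, N=-2334252.7876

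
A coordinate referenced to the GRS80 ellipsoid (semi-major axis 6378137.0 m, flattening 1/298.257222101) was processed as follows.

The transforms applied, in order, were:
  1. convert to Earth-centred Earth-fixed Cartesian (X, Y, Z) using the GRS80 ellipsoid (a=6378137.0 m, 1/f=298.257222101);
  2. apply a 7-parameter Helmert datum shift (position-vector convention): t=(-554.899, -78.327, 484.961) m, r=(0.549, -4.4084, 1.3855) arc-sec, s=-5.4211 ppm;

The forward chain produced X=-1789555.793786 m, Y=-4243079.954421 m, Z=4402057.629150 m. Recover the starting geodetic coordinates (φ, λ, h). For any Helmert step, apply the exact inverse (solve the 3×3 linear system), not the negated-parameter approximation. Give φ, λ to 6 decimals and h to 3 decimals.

start: X=-1789555.7938, Y=-4243079.9544, Z=4402057.6291 m
→ Helmert⁻¹: X=-1788945.0195, Y=-4243000.8972, Z=4401646.0572
→ geod (Bowring, a=6378137.000): φ=43.90055900°, λ=-112.86138700°, h=2176.3470 m

φ=43.900559°, λ=-112.861387°, h=2176.347 m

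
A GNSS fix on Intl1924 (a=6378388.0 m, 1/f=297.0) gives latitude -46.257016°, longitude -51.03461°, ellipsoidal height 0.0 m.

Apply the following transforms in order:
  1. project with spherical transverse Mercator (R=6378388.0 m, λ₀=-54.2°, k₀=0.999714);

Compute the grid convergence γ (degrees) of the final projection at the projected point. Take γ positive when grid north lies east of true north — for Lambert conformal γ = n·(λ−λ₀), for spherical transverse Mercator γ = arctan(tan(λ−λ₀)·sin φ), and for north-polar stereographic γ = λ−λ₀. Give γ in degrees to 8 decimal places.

start: φ=-46.257016°, λ=-51.034610°, h=0.000 m
→ into tm (λ₀=-54.2°): φ=-46.25701600°, λ−λ₀=3.16539000°
convergence γ = -2.28794425°

-2.28794425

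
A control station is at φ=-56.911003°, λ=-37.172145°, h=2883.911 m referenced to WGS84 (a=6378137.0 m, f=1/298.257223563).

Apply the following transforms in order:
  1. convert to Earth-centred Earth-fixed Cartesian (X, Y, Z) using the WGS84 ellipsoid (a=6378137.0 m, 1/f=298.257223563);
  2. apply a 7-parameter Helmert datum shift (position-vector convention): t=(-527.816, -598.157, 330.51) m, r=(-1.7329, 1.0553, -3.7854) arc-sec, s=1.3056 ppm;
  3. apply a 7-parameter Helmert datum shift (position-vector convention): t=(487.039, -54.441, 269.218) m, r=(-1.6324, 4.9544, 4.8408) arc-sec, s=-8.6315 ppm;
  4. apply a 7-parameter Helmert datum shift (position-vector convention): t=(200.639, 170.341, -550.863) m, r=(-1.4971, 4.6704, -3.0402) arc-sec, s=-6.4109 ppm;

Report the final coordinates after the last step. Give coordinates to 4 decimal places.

start: φ=-56.911003°, λ=-37.172145°, h=2883.911 m
→ ECEF (a=6378137.000, f=1/298.257223563): X=2782406.3468, Y=-2109830.1056, Z=-5322912.1427
→ Helmert 7p (PV): X=2781816.2103, Y=-2110526.8000, Z=-5322585.0924
→ Helmert 7p (PV): X=2782200.9239, Y=-2110539.8616, Z=-5322320.0473
→ Helmert 7p (PV): X=2782232.1077, Y=-2110435.6275, Z=-5322884.4672

X=2782232.1077 m, Y=-2110435.6275 m, Z=-5322884.4672 m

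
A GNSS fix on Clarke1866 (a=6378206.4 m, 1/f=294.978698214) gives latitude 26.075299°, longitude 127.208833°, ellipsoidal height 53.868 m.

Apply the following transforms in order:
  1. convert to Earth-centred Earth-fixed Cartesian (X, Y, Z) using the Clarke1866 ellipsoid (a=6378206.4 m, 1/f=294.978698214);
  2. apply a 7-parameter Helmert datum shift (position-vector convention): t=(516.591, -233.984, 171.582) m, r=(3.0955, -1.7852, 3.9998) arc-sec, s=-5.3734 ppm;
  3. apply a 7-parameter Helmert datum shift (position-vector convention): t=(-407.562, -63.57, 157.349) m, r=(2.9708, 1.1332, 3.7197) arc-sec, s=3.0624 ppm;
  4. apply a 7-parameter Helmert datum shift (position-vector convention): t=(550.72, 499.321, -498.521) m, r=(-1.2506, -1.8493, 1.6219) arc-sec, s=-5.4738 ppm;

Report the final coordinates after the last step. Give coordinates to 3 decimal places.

X=-3466311.129 m, Y=4565766.463 m, Z=2786296.434 m

start: φ=26.075299°, λ=127.208833°, h=53.868 m
→ ECEF (a=6378206.400, f=1/294.978698214): X=-3466757.3073, Y=4565822.2900, Z=2786423.1631
→ Helmert 7p (PV): X=-3466334.7422, Y=4565454.7298, Z=2786618.2890
→ Helmert 7p (PV): X=-3466819.9419, Y=4565302.4949, Z=2786868.9713
→ Helmert 7p (PV): X=-3466311.1289, Y=4565766.4632, Z=2786296.4337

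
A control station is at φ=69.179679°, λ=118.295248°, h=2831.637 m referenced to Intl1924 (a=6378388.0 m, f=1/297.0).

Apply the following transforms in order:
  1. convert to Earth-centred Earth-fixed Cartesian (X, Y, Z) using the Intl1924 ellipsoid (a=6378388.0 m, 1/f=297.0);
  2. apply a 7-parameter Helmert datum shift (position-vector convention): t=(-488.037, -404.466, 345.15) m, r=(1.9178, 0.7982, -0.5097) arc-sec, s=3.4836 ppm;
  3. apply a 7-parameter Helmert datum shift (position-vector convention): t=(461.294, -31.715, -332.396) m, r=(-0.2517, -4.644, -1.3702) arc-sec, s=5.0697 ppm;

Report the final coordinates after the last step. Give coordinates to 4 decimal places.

X=-1078426.9582 m, Y=2002558.2849 m, Z=5941971.1948 m

start: φ=69.179679°, λ=118.295248°, h=2831.637 m
→ ECEF (a=6378388.000, f=1/297.0): X=-1078298.4463, Y=2003015.5004, Z=5941911.5513
→ Helmert 7p (PV): X=-1078762.2960, Y=2002565.4301, Z=5942300.1970
→ Helmert 7p (PV): X=-1078426.9582, Y=2002558.2849, Z=5941971.1948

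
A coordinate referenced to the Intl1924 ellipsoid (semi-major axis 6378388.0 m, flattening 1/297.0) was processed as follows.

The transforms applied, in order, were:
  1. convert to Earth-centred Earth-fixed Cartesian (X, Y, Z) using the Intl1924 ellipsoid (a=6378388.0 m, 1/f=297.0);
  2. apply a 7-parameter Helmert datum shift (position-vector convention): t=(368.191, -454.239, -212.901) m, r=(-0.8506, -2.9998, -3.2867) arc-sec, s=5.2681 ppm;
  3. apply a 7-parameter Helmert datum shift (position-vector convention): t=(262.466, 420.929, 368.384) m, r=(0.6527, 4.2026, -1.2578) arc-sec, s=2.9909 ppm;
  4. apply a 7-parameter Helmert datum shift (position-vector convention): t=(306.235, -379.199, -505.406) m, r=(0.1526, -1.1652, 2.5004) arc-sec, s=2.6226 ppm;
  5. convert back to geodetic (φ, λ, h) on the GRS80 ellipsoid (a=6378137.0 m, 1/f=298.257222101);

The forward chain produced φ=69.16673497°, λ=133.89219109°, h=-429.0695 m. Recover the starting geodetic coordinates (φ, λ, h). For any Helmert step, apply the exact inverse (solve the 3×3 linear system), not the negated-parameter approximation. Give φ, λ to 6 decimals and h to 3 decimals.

φ=69.160467°, λ=133.902599°, h=-5.662 m

start: φ=69.166735°, λ=133.892191°, h=-429.070 m
→ ECEF (a=6378137.000, f=1/298.257222101): X=-1577190.2549, Y=1639390.3113, Z=5938212.0294
→ Helmert⁻¹: X=-1577438.9267, Y=1639788.7256, Z=5938709.5584
→ Helmert⁻¹: X=-1577827.6621, Y=1639372.0628, Z=5938286.0780
→ Helmert⁻¹: X=-1578127.3015, Y=1639768.0273, Z=5938497.4081
→ geod (Bowring, a=6378388.000): φ=69.16046700°, λ=133.90259900°, h=-5.6620 m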